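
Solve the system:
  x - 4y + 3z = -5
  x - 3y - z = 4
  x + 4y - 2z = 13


Using Cramer's rule. Expand each determinant along the first row.
D  = 1*[(-3)*(-2) - (-1)*4] - (-4)*[1*(-2) - (-1)*1] + 3*[1*4 - (-3)*1]
  = 1*(10) - (-4)*(-1) + 3*(7) = 27
Dx = (-5)*[(-3)*(-2) - (-1)*4] - (-4)*[4*(-2) - (-1)*13] + 3*[4*4 - (-3)*13]
  = (-5)*(10) - (-4)*(5) + 3*(55) = 135
Dy = 1*[4*(-2) - (-1)*13] - (-5)*[1*(-2) - (-1)*1] + 3*[1*13 - 4*1]
  = 1*(5) - (-5)*(-1) + 3*(9) = 27
Dz = 1*[(-3)*13 - 4*4] - (-4)*[1*13 - 4*1] + (-5)*[1*4 - (-3)*1]
  = 1*(-55) - (-4)*(9) + (-5)*(7) = -54
x = Dx/D = 135/27 = 5, y = Dy/D = 27/27 = 1, z = Dz/D = -54/27 = -2
Check eq1: (1)(5) + (-4)(1) + (3)(-2) = -5 = -5 ✓
Check eq2: (1)(5) + (-3)(1) + (-1)(-2) = 4 = 4 ✓
Check eq3: (1)(5) + (4)(1) + (-2)(-2) = 13 = 13 ✓

x = 5, y = 1, z = -2


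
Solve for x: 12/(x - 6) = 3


Multiply both sides by (x - 6): 12 = 3(x - 6)
Distribute: 12 = 3x - 18
3x = 12 + 18 = 30
x = 10

x = 10


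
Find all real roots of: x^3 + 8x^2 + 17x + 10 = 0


Let p(x) = x^3 + 8x^2 + 17x + 10. By the rational root theorem (leading coefficient 1), any rational root is an integer divisor of 10: try ±1, ±2, ... in turn.
Test x = 1: value = 36 ≠ 0.
Test x = -1: value = 0 ✓, so (x + 1) is a factor.
Synthetic division by (x + 1): bring down 1; 1(-1) + 8 = 7; 7(-1) + 17 = 10; 10(-1) + 10 = 0 → quotient x^2 + 7x + 10, remainder 0.
Solve the quadratic x^2 + 7x + 10 = 0: discriminant = 7^2 - 4(1)(10) = 49 - 40 = 9.
sqrt(9) = 3, so x = (-7 ± 3)/2: x = -2 or x = -5.

x = -5, x = -2, x = -1


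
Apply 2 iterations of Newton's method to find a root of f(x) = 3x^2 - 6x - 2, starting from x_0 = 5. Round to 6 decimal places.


Newton's method: x_(n+1) = x_n - f(x_n)/f'(x_n)
f(x) = 3x^2 - 6x - 2
f'(x) = 6x - 6

Iteration 1:
  f(5.000000) = 43.000000
  f'(5.000000) = 24.000000
  x_1 = 5.000000 - (43.000000)/(24.000000) = 3.208333

Iteration 2:
  f(3.208333) = 9.630208
  f'(3.208333) = 13.250000
  x_2 = 3.208333 - (9.630208)/(13.250000) = 2.481525

x_2 = 2.481525


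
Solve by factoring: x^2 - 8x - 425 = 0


We need two numbers that multiply to -425 and add to -8.
Those numbers are -25 and 17 (since (-25) * 17 = -425 and (-25) + 17 = -8).
So x^2 - 8x - 425 = (x - 25)(x + 17) = 0
Setting each factor to zero: x = 25 or x = -17

x = -17, x = 25


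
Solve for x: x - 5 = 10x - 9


Starting with: x - 5 = 10x - 9
Move all x terms to left: (1 - 10)x = -9 + 5
Simplify: -9x = -4
Divide both sides by -9: x = 4/9

x = 4/9


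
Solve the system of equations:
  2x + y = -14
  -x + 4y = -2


Using Cramer's rule:
Determinant D = (2)(4) - (-1)(1) = 8 + 1 = 9
Dx = (-14)(4) - (-2)(1) = -56 + 2 = -54
Dy = (2)(-2) - (-1)(-14) = -4 - 14 = -18
x = Dx/D = -54/9 = -6
y = Dy/D = -18/9 = -2

x = -6, y = -2


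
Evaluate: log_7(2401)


We need the exponent such that 7^? = 2401
7^4 = 2401
Therefore log_7(2401) = 4

4


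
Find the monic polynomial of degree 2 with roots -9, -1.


A monic polynomial with roots -9, -1 is:
p(x) = (x + 9)(x + 1)
After multiplying by (x + 9): x + 9
After multiplying by (x + 1): x^2 + 10x + 9

x^2 + 10x + 9


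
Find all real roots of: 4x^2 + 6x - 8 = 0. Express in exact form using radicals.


Using the quadratic formula: x = (-b ± sqrt(b^2 - 4ac)) / (2a)
Here a = 4, b = 6, c = -8
Discriminant = b^2 - 4ac = 6^2 - 4(4)(-8) = 36 + 128 = 164
Since discriminant = 164 > 0, there are two real roots.
x = (-6 ± 2*sqrt(41)) / 8
Simplifying: x = (-3 ± sqrt(41)) / 4
Numerically: x ≈ 0.8508 or x ≈ -2.3508

x = (-3 + sqrt(41)) / 4 or x = (-3 - sqrt(41)) / 4


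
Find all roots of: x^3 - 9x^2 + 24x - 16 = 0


Let p(x) = x^3 - 9x^2 + 24x - 16. By the rational root theorem (leading coefficient 1), any rational root is an integer divisor of 16: try ±1, ±2, ... in turn.
Test x = 1: value = 0 ✓, so (x - 1) is a factor.
Synthetic division by (x - 1): bring down 1; 1(1) - 9 = -8; (-8)(1) + 24 = 16; 16(1) - 16 = 0 → quotient x^2 - 8x + 16, remainder 0.
Solve the quadratic x^2 - 8x + 16 = 0: discriminant = (-8)^2 - 4(1)(16) = 64 - 64 = 0.
Discriminant = 0, so a double root: x = 8/2 = 4.
Collecting all roots found:

x = 1, x = 4 (multiplicity 2)


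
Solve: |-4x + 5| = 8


An absolute value equation |expr| = 8 gives two cases:
Case 1: -4x + 5 = 8
  -4x = 3, so x = -3/4
Case 2: -4x + 5 = -8
  -4x = -13, so x = 13/4

x = -3/4, x = 13/4


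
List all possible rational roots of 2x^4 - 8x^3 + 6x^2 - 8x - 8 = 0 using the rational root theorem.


Rational root theorem: possible roots are ±p/q where:
  p divides the constant term (-8): p ∈ {1, 2, 4, 8}
  q divides the leading coefficient (2): q ∈ {1, 2}

All possible rational roots: -8, -4, -2, -1, -1/2, 1/2, 1, 2, 4, 8

-8, -4, -2, -1, -1/2, 1/2, 1, 2, 4, 8


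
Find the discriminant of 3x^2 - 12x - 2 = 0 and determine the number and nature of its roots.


For ax^2 + bx + c = 0, discriminant D = b^2 - 4ac
Here a = 3, b = -12, c = -2
D = (-12)^2 - 4(3)(-2) = 144 + 24 = 168

D = 168 > 0 but not a perfect square
The equation has 2 distinct real irrational roots.

Discriminant = 168, 2 distinct real irrational roots


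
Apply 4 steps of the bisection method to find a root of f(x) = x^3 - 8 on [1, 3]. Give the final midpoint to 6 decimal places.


f(x) = x^3 - 8
f(1) = -7 < 0
f(3) = 19 > 0

Step 1: midpoint = (1.000000 + 3.000000)/2 = 2.000000
  f(2.000000) = 0.000000
  f(mid) = 0, exact root found!

midpoint = 2.000000


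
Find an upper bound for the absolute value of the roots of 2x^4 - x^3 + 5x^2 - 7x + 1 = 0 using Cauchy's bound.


Cauchy's bound: all roots r satisfy |r| <= 1 + max(|a_i/a_n|) for i = 0,...,n-1
where a_n is the leading coefficient.

Coefficients: [2, -1, 5, -7, 1]
Leading coefficient a_n = 2
Ratios |a_i/a_n|: 1/2, 5/2, 7/2, 1/2
Maximum ratio: 7/2
Cauchy's bound: |r| <= 1 + 7/2 = 9/2

Upper bound = 9/2


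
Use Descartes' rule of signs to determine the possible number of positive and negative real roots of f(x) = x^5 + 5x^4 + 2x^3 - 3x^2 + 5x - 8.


Descartes' rule of signs:

For positive roots, count sign changes in f(x) = x^5 + 5x^4 + 2x^3 - 3x^2 + 5x - 8:
Signs of coefficients: +, +, +, -, +, -
Number of sign changes: 3
Possible positive real roots: 3, 1

For negative roots, examine f(-x) = -x^5 + 5x^4 - 2x^3 - 3x^2 - 5x - 8:
Signs of coefficients: -, +, -, -, -, -
Number of sign changes: 2
Possible negative real roots: 2, 0

Positive roots: 3 or 1; Negative roots: 2 or 0


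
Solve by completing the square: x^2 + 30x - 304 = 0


Start: x^2 + 30x - 304 = 0
Move constant: x^2 + 30x = 304
Half of 30 is 15, squared is 225
Add 225 to both sides: x^2 + 30x + 225 = 529
(x + 15)^2 = 529
x + 15 = ±23
x = -15 + 23 = 8 or x = -15 - 23 = -38

x = -38, x = 8


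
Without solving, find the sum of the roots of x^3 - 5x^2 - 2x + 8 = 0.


By Vieta's formulas for x^3 + bx^2 + cx + d = 0:
  r1 + r2 + r3 = -b/a = 5
  r1*r2 + r1*r3 + r2*r3 = c/a = -2
  r1*r2*r3 = -d/a = -8


Sum = 5


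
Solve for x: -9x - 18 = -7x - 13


Starting with: -9x - 18 = -7x - 13
Move all x terms to left: (-9 + 7)x = -13 + 18
Simplify: -2x = 5
Divide both sides by -2: x = -5/2

x = -5/2


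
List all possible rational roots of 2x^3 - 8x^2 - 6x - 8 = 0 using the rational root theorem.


Rational root theorem: possible roots are ±p/q where:
  p divides the constant term (-8): p ∈ {1, 2, 4, 8}
  q divides the leading coefficient (2): q ∈ {1, 2}

All possible rational roots: -8, -4, -2, -1, -1/2, 1/2, 1, 2, 4, 8

-8, -4, -2, -1, -1/2, 1/2, 1, 2, 4, 8


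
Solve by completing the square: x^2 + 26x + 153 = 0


Start: x^2 + 26x + 153 = 0
Move constant: x^2 + 26x = -153
Half of 26 is 13, squared is 169
Add 169 to both sides: x^2 + 26x + 169 = 16
(x + 13)^2 = 16
x + 13 = ±4
x = -13 + 4 = -9 or x = -13 - 4 = -17

x = -17, x = -9


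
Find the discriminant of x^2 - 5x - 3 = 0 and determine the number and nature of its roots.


For ax^2 + bx + c = 0, discriminant D = b^2 - 4ac
Here a = 1, b = -5, c = -3
D = (-5)^2 - 4(1)(-3) = 25 + 12 = 37

D = 37 > 0 but not a perfect square
The equation has 2 distinct real irrational roots.

Discriminant = 37, 2 distinct real irrational roots


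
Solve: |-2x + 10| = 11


An absolute value equation |expr| = 11 gives two cases:
Case 1: -2x + 10 = 11
  -2x = 1, so x = -1/2
Case 2: -2x + 10 = -11
  -2x = -21, so x = 21/2

x = -1/2, x = 21/2


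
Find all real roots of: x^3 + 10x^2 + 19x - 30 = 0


Let p(x) = x^3 + 10x^2 + 19x - 30. By the rational root theorem (leading coefficient 1), any rational root is an integer divisor of 30: try ±1, ±2, ... in turn.
Test x = 1: value = 0 ✓, so (x - 1) is a factor.
Synthetic division by (x - 1): bring down 1; 1(1) + 10 = 11; 11(1) + 19 = 30; 30(1) - 30 = 0 → quotient x^2 + 11x + 30, remainder 0.
Solve the quadratic x^2 + 11x + 30 = 0: discriminant = 11^2 - 4(1)(30) = 121 - 120 = 1.
sqrt(1) = 1, so x = (-11 ± 1)/2: x = -5 or x = -6.

x = -6, x = -5, x = 1


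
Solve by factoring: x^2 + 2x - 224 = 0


We need two numbers that multiply to -224 and add to 2.
Those numbers are 16 and -14 (since 16 * (-14) = -224 and 16 + (-14) = 2).
So x^2 + 2x - 224 = (x + 16)(x - 14) = 0
Setting each factor to zero: x = -16 or x = 14

x = -16, x = 14


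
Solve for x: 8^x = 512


Express both sides with the same base.
512 = 8^3
Since the bases match: x = 3

x = 3


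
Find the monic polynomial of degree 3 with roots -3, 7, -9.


A monic polynomial with roots -3, 7, -9 is:
p(x) = (x + 3)(x - 7)(x + 9)
After multiplying by (x + 3): x + 3
After multiplying by (x - 7): x^2 - 4x - 21
After multiplying by (x + 9): x^3 + 5x^2 - 57x - 189

x^3 + 5x^2 - 57x - 189


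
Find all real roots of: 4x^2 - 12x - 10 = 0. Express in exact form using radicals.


Using the quadratic formula: x = (-b ± sqrt(b^2 - 4ac)) / (2a)
Here a = 4, b = -12, c = -10
Discriminant = b^2 - 4ac = (-12)^2 - 4(4)(-10) = 144 + 160 = 304
Since discriminant = 304 > 0, there are two real roots.
x = (12 ± 4*sqrt(19)) / 8
Simplifying: x = (3 ± sqrt(19)) / 2
Numerically: x ≈ 3.6794 or x ≈ -0.6794

x = (3 + sqrt(19)) / 2 or x = (3 - sqrt(19)) / 2


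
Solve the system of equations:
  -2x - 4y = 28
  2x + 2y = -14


Using Cramer's rule:
Determinant D = (-2)(2) - (2)(-4) = -4 + 8 = 4
Dx = (28)(2) - (-14)(-4) = 56 - 56 = 0
Dy = (-2)(-14) - (2)(28) = 28 - 56 = -28
x = Dx/D = 0/4 = 0
y = Dy/D = -28/4 = -7

x = 0, y = -7


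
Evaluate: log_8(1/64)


We need the exponent such that 8^? = 1/64
8^(-2) = 1/8^2 = 1/64
Therefore log_8(1/64) = -2

-2


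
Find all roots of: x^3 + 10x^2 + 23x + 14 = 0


Let p(x) = x^3 + 10x^2 + 23x + 14. By the rational root theorem (leading coefficient 1), any rational root is an integer divisor of 14: try ±1, ±2, ... in turn.
Test x = 1: value = 48 ≠ 0.
Test x = -1: value = 0 ✓, so (x + 1) is a factor.
Synthetic division by (x + 1): bring down 1; 1(-1) + 10 = 9; 9(-1) + 23 = 14; 14(-1) + 14 = 0 → quotient x^2 + 9x + 14, remainder 0.
Solve the quadratic x^2 + 9x + 14 = 0: discriminant = 9^2 - 4(1)(14) = 81 - 56 = 25.
sqrt(25) = 5, so x = (-9 ± 5)/2: x = -2 or x = -7.
Collecting all roots found:

x = -7, x = -2, x = -1


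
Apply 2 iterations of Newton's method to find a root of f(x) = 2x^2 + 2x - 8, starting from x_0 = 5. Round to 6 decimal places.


Newton's method: x_(n+1) = x_n - f(x_n)/f'(x_n)
f(x) = 2x^2 + 2x - 8
f'(x) = 4x + 2

Iteration 1:
  f(5.000000) = 52.000000
  f'(5.000000) = 22.000000
  x_1 = 5.000000 - (52.000000)/(22.000000) = 2.636364

Iteration 2:
  f(2.636364) = 11.173554
  f'(2.636364) = 12.545455
  x_2 = 2.636364 - (11.173554)/(12.545455) = 1.745718

x_2 = 1.745718


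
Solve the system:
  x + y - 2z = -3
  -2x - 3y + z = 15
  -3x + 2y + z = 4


Using Cramer's rule. Expand each determinant along the first row.
D  = 1*[(-3)*1 - 1*2] - 1*[(-2)*1 - 1*(-3)] + (-2)*[(-2)*2 - (-3)*(-3)]
  = 1*(-5) - 1*(1) + (-2)*(-13) = 20
Dx = (-3)*[(-3)*1 - 1*2] - 1*[15*1 - 1*4] + (-2)*[15*2 - (-3)*4]
  = (-3)*(-5) - 1*(11) + (-2)*(42) = -80
Dy = 1*[15*1 - 1*4] - (-3)*[(-2)*1 - 1*(-3)] + (-2)*[(-2)*4 - 15*(-3)]
  = 1*(11) - (-3)*(1) + (-2)*(37) = -60
Dz = 1*[(-3)*4 - 15*2] - 1*[(-2)*4 - 15*(-3)] + (-3)*[(-2)*2 - (-3)*(-3)]
  = 1*(-42) - 1*(37) + (-3)*(-13) = -40
x = Dx/D = -80/20 = -4, y = Dy/D = -60/20 = -3, z = Dz/D = -40/20 = -2
Check eq1: (1)(-4) + (1)(-3) + (-2)(-2) = -3 = -3 ✓
Check eq2: (-2)(-4) + (-3)(-3) + (1)(-2) = 15 = 15 ✓
Check eq3: (-3)(-4) + (2)(-3) + (1)(-2) = 4 = 4 ✓

x = -4, y = -3, z = -2


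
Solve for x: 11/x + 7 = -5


Subtract 7 from both sides: 11/x = -12
Multiply both sides by x: 11 = -12 * x
Divide by -12: x = -11/12

x = -11/12


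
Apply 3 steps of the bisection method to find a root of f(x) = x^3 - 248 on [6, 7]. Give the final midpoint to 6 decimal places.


f(x) = x^3 - 248
f(6) = -32 < 0
f(7) = 95 > 0

Step 1: midpoint = (6.000000 + 7.000000)/2 = 6.500000
  f(6.500000) = 26.625000
  f(mid) > 0, so root is in [6.000000, 6.500000]

Step 2: midpoint = (6.000000 + 6.500000)/2 = 6.250000
  f(6.250000) = -3.859375
  f(mid) < 0, so root is in [6.250000, 6.500000]

Step 3: midpoint = (6.250000 + 6.500000)/2 = 6.375000
  f(6.375000) = 11.083984
  f(mid) > 0, so root is in [6.250000, 6.375000]

midpoint = 6.375000


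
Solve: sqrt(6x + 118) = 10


Square both sides: 6x + 118 = 10^2 = 100
6x = 100 - 118 = -18
x = -3
Check: sqrt(6*(-3) + 118) = sqrt(100) = 10 ✓

x = -3


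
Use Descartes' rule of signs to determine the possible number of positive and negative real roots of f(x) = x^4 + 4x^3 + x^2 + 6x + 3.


Descartes' rule of signs:

For positive roots, count sign changes in f(x) = x^4 + 4x^3 + x^2 + 6x + 3:
Signs of coefficients: +, +, +, +, +
Number of sign changes: 0
Possible positive real roots: 0

For negative roots, examine f(-x) = x^4 - 4x^3 + x^2 - 6x + 3:
Signs of coefficients: +, -, +, -, +
Number of sign changes: 4
Possible negative real roots: 4, 2, 0

Positive roots: 0; Negative roots: 4 or 2 or 0


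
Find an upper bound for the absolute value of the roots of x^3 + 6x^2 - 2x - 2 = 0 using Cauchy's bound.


Cauchy's bound: all roots r satisfy |r| <= 1 + max(|a_i/a_n|) for i = 0,...,n-1
where a_n is the leading coefficient.

Coefficients: [1, 6, -2, -2]
Leading coefficient a_n = 1
Ratios |a_i/a_n|: 6, 2, 2
Maximum ratio: 6
Cauchy's bound: |r| <= 1 + 6 = 7

Upper bound = 7


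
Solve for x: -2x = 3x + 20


Starting with: -2x = 3x + 20
Move all x terms to left: (-2 - 3)x = 20 - 0
Simplify: -5x = 20
Divide both sides by -5: x = -4

x = -4


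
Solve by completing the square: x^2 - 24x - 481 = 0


Start: x^2 - 24x - 481 = 0
Move constant: x^2 - 24x = 481
Half of -24 is -12, squared is 144
Add 144 to both sides: x^2 - 24x + 144 = 625
(x - 12)^2 = 625
x - 12 = ±25
x = 12 + 25 = 37 or x = 12 - 25 = -13

x = -13, x = 37


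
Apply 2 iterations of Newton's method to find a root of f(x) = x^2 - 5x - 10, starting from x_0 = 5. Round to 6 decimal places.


Newton's method: x_(n+1) = x_n - f(x_n)/f'(x_n)
f(x) = x^2 - 5x - 10
f'(x) = 2x - 5

Iteration 1:
  f(5.000000) = -10.000000
  f'(5.000000) = 5.000000
  x_1 = 5.000000 - (-10.000000)/(5.000000) = 7.000000

Iteration 2:
  f(7.000000) = 4.000000
  f'(7.000000) = 9.000000
  x_2 = 7.000000 - (4.000000)/(9.000000) = 6.555556

x_2 = 6.555556


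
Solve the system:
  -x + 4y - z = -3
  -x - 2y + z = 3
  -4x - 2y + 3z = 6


Using Cramer's rule. Expand each determinant along the first row.
D  = (-1)*[(-2)*3 - 1*(-2)] - 4*[(-1)*3 - 1*(-4)] + (-1)*[(-1)*(-2) - (-2)*(-4)]
  = (-1)*(-4) - 4*(1) + (-1)*(-6) = 6
Dx = (-3)*[(-2)*3 - 1*(-2)] - 4*[3*3 - 1*6] + (-1)*[3*(-2) - (-2)*6]
  = (-3)*(-4) - 4*(3) + (-1)*(6) = -6
Dy = (-1)*[3*3 - 1*6] - (-3)*[(-1)*3 - 1*(-4)] + (-1)*[(-1)*6 - 3*(-4)]
  = (-1)*(3) - (-3)*(1) + (-1)*(6) = -6
Dz = (-1)*[(-2)*6 - 3*(-2)] - 4*[(-1)*6 - 3*(-4)] + (-3)*[(-1)*(-2) - (-2)*(-4)]
  = (-1)*(-6) - 4*(6) + (-3)*(-6) = 0
x = Dx/D = -6/6 = -1, y = Dy/D = -6/6 = -1, z = Dz/D = 0/6 = 0
Check eq1: (-1)(-1) + (4)(-1) + (-1)(0) = -3 = -3 ✓
Check eq2: (-1)(-1) + (-2)(-1) + (1)(0) = 3 = 3 ✓
Check eq3: (-4)(-1) + (-2)(-1) + (3)(0) = 6 = 6 ✓

x = -1, y = -1, z = 0


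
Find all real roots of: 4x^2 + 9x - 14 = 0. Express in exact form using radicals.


Using the quadratic formula: x = (-b ± sqrt(b^2 - 4ac)) / (2a)
Here a = 4, b = 9, c = -14
Discriminant = b^2 - 4ac = 9^2 - 4(4)(-14) = 81 + 224 = 305
Since discriminant = 305 > 0, there are two real roots.
x = (-9 ± sqrt(305)) / 8
Numerically: x ≈ 1.0580 or x ≈ -3.3080

x = (-9 + sqrt(305)) / 8 or x = (-9 - sqrt(305)) / 8


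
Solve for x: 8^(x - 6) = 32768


Express both sides with the same base.
32768 = 8^5
Since the bases match, equate exponents: x - 6 = 5
So x = 5 - (-6) = 11

x = 11


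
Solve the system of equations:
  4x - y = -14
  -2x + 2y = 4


Using Cramer's rule:
Determinant D = (4)(2) - (-2)(-1) = 8 - 2 = 6
Dx = (-14)(2) - (4)(-1) = -28 + 4 = -24
Dy = (4)(4) - (-2)(-14) = 16 - 28 = -12
x = Dx/D = -24/6 = -4
y = Dy/D = -12/6 = -2

x = -4, y = -2


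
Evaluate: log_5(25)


We need the exponent such that 5^? = 25
5^2 = 25
Therefore log_5(25) = 2

2


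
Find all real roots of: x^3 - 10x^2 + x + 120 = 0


Let p(x) = x^3 - 10x^2 + x + 120. By the rational root theorem (leading coefficient 1), any rational root is an integer divisor of 120: try ±1, ±2, ... in turn.
Test x = 1: value = 112 ≠ 0.
Test x = -1: value = 108 ≠ 0.
Test x = 2: value = 90 ≠ 0.
Test x = -2: value = 70 ≠ 0.
Test x = 3: value = 60 ≠ 0.
Test x = -3: value = 0 ✓, so (x + 3) is a factor.
Synthetic division by (x + 3): bring down 1; 1(-3) - 10 = -13; (-13)(-3) + 1 = 40; 40(-3) + 120 = 0 → quotient x^2 - 13x + 40, remainder 0.
Solve the quadratic x^2 - 13x + 40 = 0: discriminant = (-13)^2 - 4(1)(40) = 169 - 160 = 9.
sqrt(9) = 3, so x = (13 ± 3)/2: x = 8 or x = 5.

x = -3, x = 5, x = 8


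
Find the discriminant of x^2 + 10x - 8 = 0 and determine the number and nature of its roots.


For ax^2 + bx + c = 0, discriminant D = b^2 - 4ac
Here a = 1, b = 10, c = -8
D = (10)^2 - 4(1)(-8) = 100 + 32 = 132

D = 132 > 0 but not a perfect square
The equation has 2 distinct real irrational roots.

Discriminant = 132, 2 distinct real irrational roots


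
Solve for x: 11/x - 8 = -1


Subtract -8 from both sides: 11/x = 7
Multiply both sides by x: 11 = 7 * x
Divide by 7: x = 11/7

x = 11/7


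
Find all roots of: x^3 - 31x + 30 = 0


Let p(x) = x^3 - 31x + 30. By the rational root theorem (leading coefficient 1), any rational root is an integer divisor of 30: try ±1, ±2, ... in turn.
Test x = 1: value = 0 ✓, so (x - 1) is a factor.
Synthetic division by (x - 1): bring down 1; 1(1) + 0 = 1; 1(1) - 31 = -30; (-30)(1) + 30 = 0 → quotient x^2 + x - 30, remainder 0.
Solve the quadratic x^2 + x - 30 = 0: discriminant = 1^2 - 4(1)(-30) = 1 + 120 = 121.
sqrt(121) = 11, so x = (-1 ± 11)/2: x = 5 or x = -6.
Collecting all roots found:

x = -6, x = 1, x = 5


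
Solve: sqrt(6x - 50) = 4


Square both sides: 6x - 50 = 4^2 = 16
6x = 16 + 50 = 66
x = 11
Check: sqrt(6*11 - 50) = sqrt(16) = 4 ✓

x = 11


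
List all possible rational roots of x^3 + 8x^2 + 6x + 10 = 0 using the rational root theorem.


Rational root theorem: possible roots are ±p/q where:
  p divides the constant term (10): p ∈ {1, 2, 5, 10}
  q divides the leading coefficient (1): q ∈ {1}

All possible rational roots: -10, -5, -2, -1, 1, 2, 5, 10

-10, -5, -2, -1, 1, 2, 5, 10


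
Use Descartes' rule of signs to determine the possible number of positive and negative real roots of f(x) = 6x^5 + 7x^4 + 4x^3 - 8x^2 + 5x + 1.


Descartes' rule of signs:

For positive roots, count sign changes in f(x) = 6x^5 + 7x^4 + 4x^3 - 8x^2 + 5x + 1:
Signs of coefficients: +, +, +, -, +, +
Number of sign changes: 2
Possible positive real roots: 2, 0

For negative roots, examine f(-x) = -6x^5 + 7x^4 - 4x^3 - 8x^2 - 5x + 1:
Signs of coefficients: -, +, -, -, -, +
Number of sign changes: 3
Possible negative real roots: 3, 1

Positive roots: 2 or 0; Negative roots: 3 or 1


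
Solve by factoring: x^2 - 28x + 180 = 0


We need two numbers that multiply to 180 and add to -28.
Those numbers are -18 and -10 (since (-18) * (-10) = 180 and (-18) + (-10) = -28).
So x^2 - 28x + 180 = (x - 18)(x - 10) = 0
Setting each factor to zero: x = 18 or x = 10

x = 10, x = 18


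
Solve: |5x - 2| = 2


An absolute value equation |expr| = 2 gives two cases:
Case 1: 5x - 2 = 2
  5x = 4, so x = 4/5
Case 2: 5x - 2 = -2
  5x = 0, so x = 0

x = 0, x = 4/5


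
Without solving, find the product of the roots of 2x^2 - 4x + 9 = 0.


By Vieta's formulas for ax^2 + bx + c = 0:
  Sum of roots = -b/a
  Product of roots = c/a

Here a = 2, b = -4, c = 9
Sum = -(-4)/2 = 2
Product = 9/2 = 9/2

Product = 9/2


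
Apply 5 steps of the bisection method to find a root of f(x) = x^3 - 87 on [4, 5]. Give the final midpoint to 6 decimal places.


f(x) = x^3 - 87
f(4) = -23 < 0
f(5) = 38 > 0

Step 1: midpoint = (4.000000 + 5.000000)/2 = 4.500000
  f(4.500000) = 4.125000
  f(mid) > 0, so root is in [4.000000, 4.500000]

Step 2: midpoint = (4.000000 + 4.500000)/2 = 4.250000
  f(4.250000) = -10.234375
  f(mid) < 0, so root is in [4.250000, 4.500000]

Step 3: midpoint = (4.250000 + 4.500000)/2 = 4.375000
  f(4.375000) = -3.259766
  f(mid) < 0, so root is in [4.375000, 4.500000]

Step 4: midpoint = (4.375000 + 4.500000)/2 = 4.437500
  f(4.437500) = 0.380615
  f(mid) > 0, so root is in [4.375000, 4.437500]

Step 5: midpoint = (4.375000 + 4.437500)/2 = 4.406250
  f(4.406250) = -1.452484
  f(mid) < 0, so root is in [4.406250, 4.437500]

midpoint = 4.406250


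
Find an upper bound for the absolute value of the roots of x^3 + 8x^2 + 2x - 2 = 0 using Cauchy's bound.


Cauchy's bound: all roots r satisfy |r| <= 1 + max(|a_i/a_n|) for i = 0,...,n-1
where a_n is the leading coefficient.

Coefficients: [1, 8, 2, -2]
Leading coefficient a_n = 1
Ratios |a_i/a_n|: 8, 2, 2
Maximum ratio: 8
Cauchy's bound: |r| <= 1 + 8 = 9

Upper bound = 9


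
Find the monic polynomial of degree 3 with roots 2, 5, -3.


A monic polynomial with roots 2, 5, -3 is:
p(x) = (x - 2)(x - 5)(x + 3)
After multiplying by (x - 2): x - 2
After multiplying by (x - 5): x^2 - 7x + 10
After multiplying by (x + 3): x^3 - 4x^2 - 11x + 30

x^3 - 4x^2 - 11x + 30


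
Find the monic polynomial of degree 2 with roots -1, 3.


A monic polynomial with roots -1, 3 is:
p(x) = (x + 1)(x - 3)
After multiplying by (x + 1): x + 1
After multiplying by (x - 3): x^2 - 2x - 3

x^2 - 2x - 3


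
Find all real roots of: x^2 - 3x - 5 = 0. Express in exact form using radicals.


Using the quadratic formula: x = (-b ± sqrt(b^2 - 4ac)) / (2a)
Here a = 1, b = -3, c = -5
Discriminant = b^2 - 4ac = (-3)^2 - 4(1)(-5) = 9 + 20 = 29
Since discriminant = 29 > 0, there are two real roots.
x = (3 ± sqrt(29)) / 2
Numerically: x ≈ 4.1926 or x ≈ -1.1926

x = (3 + sqrt(29)) / 2 or x = (3 - sqrt(29)) / 2


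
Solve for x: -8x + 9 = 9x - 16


Starting with: -8x + 9 = 9x - 16
Move all x terms to left: (-8 - 9)x = -16 - 9
Simplify: -17x = -25
Divide both sides by -17: x = 25/17

x = 25/17


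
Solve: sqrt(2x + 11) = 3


Square both sides: 2x + 11 = 3^2 = 9
2x = 9 - 11 = -2
x = -1
Check: sqrt(2*(-1) + 11) = sqrt(9) = 3 ✓

x = -1


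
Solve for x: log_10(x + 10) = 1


Convert to exponential form: x + 10 = 10^1 = 10
x = 10 - 10 = 0
Check: log_10(0 + 10) = log_10(10) = log_10(10) = 1 ✓

x = 0


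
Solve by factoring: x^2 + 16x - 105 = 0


We need two numbers that multiply to -105 and add to 16.
Those numbers are 21 and -5 (since 21 * (-5) = -105 and 21 + (-5) = 16).
So x^2 + 16x - 105 = (x + 21)(x - 5) = 0
Setting each factor to zero: x = -21 or x = 5

x = -21, x = 5


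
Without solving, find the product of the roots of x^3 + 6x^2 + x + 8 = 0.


By Vieta's formulas for x^3 + bx^2 + cx + d = 0:
  r1 + r2 + r3 = -b/a = -6
  r1*r2 + r1*r3 + r2*r3 = c/a = 1
  r1*r2*r3 = -d/a = -8


Product = -8


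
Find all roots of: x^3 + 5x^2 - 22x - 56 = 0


Let p(x) = x^3 + 5x^2 - 22x - 56. By the rational root theorem (leading coefficient 1), any rational root is an integer divisor of 56: try ±1, ±2, ... in turn.
Test x = 1: value = -72 ≠ 0.
Test x = -1: value = -30 ≠ 0.
Test x = 2: value = -72 ≠ 0.
Test x = -2: value = 0 ✓, so (x + 2) is a factor.
Synthetic division by (x + 2): bring down 1; 1(-2) + 5 = 3; 3(-2) - 22 = -28; (-28)(-2) - 56 = 0 → quotient x^2 + 3x - 28, remainder 0.
Solve the quadratic x^2 + 3x - 28 = 0: discriminant = 3^2 - 4(1)(-28) = 9 + 112 = 121.
sqrt(121) = 11, so x = (-3 ± 11)/2: x = 4 or x = -7.
Collecting all roots found:

x = -7, x = -2, x = 4


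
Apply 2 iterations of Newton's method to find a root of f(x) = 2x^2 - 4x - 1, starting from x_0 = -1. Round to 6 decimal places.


Newton's method: x_(n+1) = x_n - f(x_n)/f'(x_n)
f(x) = 2x^2 - 4x - 1
f'(x) = 4x - 4

Iteration 1:
  f(-1.000000) = 5.000000
  f'(-1.000000) = -8.000000
  x_1 = -1.000000 - (5.000000)/(-8.000000) = -0.375000

Iteration 2:
  f(-0.375000) = 0.781250
  f'(-0.375000) = -5.500000
  x_2 = -0.375000 - (0.781250)/(-5.500000) = -0.232955

x_2 = -0.232955


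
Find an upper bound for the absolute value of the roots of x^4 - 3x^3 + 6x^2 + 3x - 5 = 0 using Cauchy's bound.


Cauchy's bound: all roots r satisfy |r| <= 1 + max(|a_i/a_n|) for i = 0,...,n-1
where a_n is the leading coefficient.

Coefficients: [1, -3, 6, 3, -5]
Leading coefficient a_n = 1
Ratios |a_i/a_n|: 3, 6, 3, 5
Maximum ratio: 6
Cauchy's bound: |r| <= 1 + 6 = 7

Upper bound = 7


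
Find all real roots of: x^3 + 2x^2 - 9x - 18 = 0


Let p(x) = x^3 + 2x^2 - 9x - 18. By the rational root theorem (leading coefficient 1), any rational root is an integer divisor of 18: try ±1, ±2, ... in turn.
Test x = 1: value = -24 ≠ 0.
Test x = -1: value = -8 ≠ 0.
Test x = 2: value = -20 ≠ 0.
Test x = -2: value = 0 ✓, so (x + 2) is a factor.
Synthetic division by (x + 2): bring down 1; 1(-2) + 2 = 0; 0(-2) - 9 = -9; (-9)(-2) - 18 = 0 → quotient x^2 - 9, remainder 0.
Solve the quadratic x^2 - 9 = 0: discriminant = 0^2 - 4(1)(-9) = 0 + 36 = 36.
sqrt(36) = 6, so x = (0 ± 6)/2: x = 3 or x = -3.

x = -3, x = -2, x = 3


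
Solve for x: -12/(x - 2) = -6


Multiply both sides by (x - 2): -12 = -6(x - 2)
Distribute: -12 = -6x + 12
-6x = -12 - 12 = -24
x = 4

x = 4


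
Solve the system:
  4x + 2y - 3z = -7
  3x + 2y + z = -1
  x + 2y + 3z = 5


Using Cramer's rule. Expand each determinant along the first row.
D  = 4*[2*3 - 1*2] - 2*[3*3 - 1*1] + (-3)*[3*2 - 2*1]
  = 4*(4) - 2*(8) + (-3)*(4) = -12
Dx = (-7)*[2*3 - 1*2] - 2*[(-1)*3 - 1*5] + (-3)*[(-1)*2 - 2*5]
  = (-7)*(4) - 2*(-8) + (-3)*(-12) = 24
Dy = 4*[(-1)*3 - 1*5] - (-7)*[3*3 - 1*1] + (-3)*[3*5 - (-1)*1]
  = 4*(-8) - (-7)*(8) + (-3)*(16) = -24
Dz = 4*[2*5 - (-1)*2] - 2*[3*5 - (-1)*1] + (-7)*[3*2 - 2*1]
  = 4*(12) - 2*(16) + (-7)*(4) = -12
x = Dx/D = 24/-12 = -2, y = Dy/D = -24/-12 = 2, z = Dz/D = -12/-12 = 1
Check eq1: (4)(-2) + (2)(2) + (-3)(1) = -7 = -7 ✓
Check eq2: (3)(-2) + (2)(2) + (1)(1) = -1 = -1 ✓
Check eq3: (1)(-2) + (2)(2) + (3)(1) = 5 = 5 ✓

x = -2, y = 2, z = 1


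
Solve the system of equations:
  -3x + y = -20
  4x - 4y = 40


Using Cramer's rule:
Determinant D = (-3)(-4) - (4)(1) = 12 - 4 = 8
Dx = (-20)(-4) - (40)(1) = 80 - 40 = 40
Dy = (-3)(40) - (4)(-20) = -120 + 80 = -40
x = Dx/D = 40/8 = 5
y = Dy/D = -40/8 = -5

x = 5, y = -5


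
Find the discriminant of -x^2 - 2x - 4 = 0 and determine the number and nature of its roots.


For ax^2 + bx + c = 0, discriminant D = b^2 - 4ac
Here a = -1, b = -2, c = -4
D = (-2)^2 - 4(-1)(-4) = 4 - 16 = -12

D = -12 < 0
The equation has no real roots (2 complex conjugate roots).

Discriminant = -12, no real roots (2 complex conjugate roots)


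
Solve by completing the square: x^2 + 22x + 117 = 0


Start: x^2 + 22x + 117 = 0
Move constant: x^2 + 22x = -117
Half of 22 is 11, squared is 121
Add 121 to both sides: x^2 + 22x + 121 = 4
(x + 11)^2 = 4
x + 11 = ±2
x = -11 + 2 = -9 or x = -11 - 2 = -13

x = -13, x = -9


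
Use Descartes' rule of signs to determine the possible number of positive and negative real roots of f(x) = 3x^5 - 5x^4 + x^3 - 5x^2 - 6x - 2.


Descartes' rule of signs:

For positive roots, count sign changes in f(x) = 3x^5 - 5x^4 + x^3 - 5x^2 - 6x - 2:
Signs of coefficients: +, -, +, -, -, -
Number of sign changes: 3
Possible positive real roots: 3, 1

For negative roots, examine f(-x) = -3x^5 - 5x^4 - x^3 - 5x^2 + 6x - 2:
Signs of coefficients: -, -, -, -, +, -
Number of sign changes: 2
Possible negative real roots: 2, 0

Positive roots: 3 or 1; Negative roots: 2 or 0


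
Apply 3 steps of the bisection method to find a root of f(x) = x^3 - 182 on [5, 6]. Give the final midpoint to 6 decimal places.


f(x) = x^3 - 182
f(5) = -57 < 0
f(6) = 34 > 0

Step 1: midpoint = (5.000000 + 6.000000)/2 = 5.500000
  f(5.500000) = -15.625000
  f(mid) < 0, so root is in [5.500000, 6.000000]

Step 2: midpoint = (5.500000 + 6.000000)/2 = 5.750000
  f(5.750000) = 8.109375
  f(mid) > 0, so root is in [5.500000, 5.750000]

Step 3: midpoint = (5.500000 + 5.750000)/2 = 5.625000
  f(5.625000) = -4.021484
  f(mid) < 0, so root is in [5.625000, 5.750000]

midpoint = 5.625000


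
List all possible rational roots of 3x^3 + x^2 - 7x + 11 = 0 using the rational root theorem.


Rational root theorem: possible roots are ±p/q where:
  p divides the constant term (11): p ∈ {1, 11}
  q divides the leading coefficient (3): q ∈ {1, 3}

All possible rational roots: -11, -11/3, -1, -1/3, 1/3, 1, 11/3, 11

-11, -11/3, -1, -1/3, 1/3, 1, 11/3, 11


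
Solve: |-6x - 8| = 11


An absolute value equation |expr| = 11 gives two cases:
Case 1: -6x - 8 = 11
  -6x = 19, so x = -19/6
Case 2: -6x - 8 = -11
  -6x = -3, so x = 1/2

x = -19/6, x = 1/2


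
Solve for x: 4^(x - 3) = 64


Express both sides with the same base.
64 = 4^3
Since the bases match, equate exponents: x - 3 = 3
So x = 3 - (-3) = 6

x = 6


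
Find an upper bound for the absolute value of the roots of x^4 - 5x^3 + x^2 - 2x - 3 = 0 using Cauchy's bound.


Cauchy's bound: all roots r satisfy |r| <= 1 + max(|a_i/a_n|) for i = 0,...,n-1
where a_n is the leading coefficient.

Coefficients: [1, -5, 1, -2, -3]
Leading coefficient a_n = 1
Ratios |a_i/a_n|: 5, 1, 2, 3
Maximum ratio: 5
Cauchy's bound: |r| <= 1 + 5 = 6

Upper bound = 6


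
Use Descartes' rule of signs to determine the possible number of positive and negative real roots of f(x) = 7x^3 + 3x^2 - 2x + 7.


Descartes' rule of signs:

For positive roots, count sign changes in f(x) = 7x^3 + 3x^2 - 2x + 7:
Signs of coefficients: +, +, -, +
Number of sign changes: 2
Possible positive real roots: 2, 0

For negative roots, examine f(-x) = -7x^3 + 3x^2 + 2x + 7:
Signs of coefficients: -, +, +, +
Number of sign changes: 1
Possible negative real roots: 1

Positive roots: 2 or 0; Negative roots: 1


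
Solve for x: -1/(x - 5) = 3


Multiply both sides by (x - 5): -1 = 3(x - 5)
Distribute: -1 = 3x - 15
3x = -1 + 15 = 14
x = 14/3

x = 14/3


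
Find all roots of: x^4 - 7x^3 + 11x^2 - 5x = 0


The constant term is 0, so x = 0 is a root. Factor out x:
  x^3 - 7x^2 + 11x - 5 = 0
Let p(x) = x^3 - 7x^2 + 11x - 5. By the rational root theorem (leading coefficient 1), any rational root is an integer divisor of 5: try ±1, ±2, ... in turn.
Test x = 1: value = 0 ✓, so (x - 1) is a factor.
Synthetic division by (x - 1): bring down 1; 1(1) - 7 = -6; (-6)(1) + 11 = 5; 5(1) - 5 = 0 → quotient x^2 - 6x + 5, remainder 0.
Solve the quadratic x^2 - 6x + 5 = 0: discriminant = (-6)^2 - 4(1)(5) = 36 - 20 = 16.
sqrt(16) = 4, so x = (6 ± 4)/2: x = 5 or x = 1.
Collecting all roots found:

x = 0, x = 1 (multiplicity 2), x = 5


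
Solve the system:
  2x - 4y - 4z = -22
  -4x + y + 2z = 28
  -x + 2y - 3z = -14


Using Cramer's rule. Expand each determinant along the first row.
D  = 2*[1*(-3) - 2*2] - (-4)*[(-4)*(-3) - 2*(-1)] + (-4)*[(-4)*2 - 1*(-1)]
  = 2*(-7) - (-4)*(14) + (-4)*(-7) = 70
Dx = (-22)*[1*(-3) - 2*2] - (-4)*[28*(-3) - 2*(-14)] + (-4)*[28*2 - 1*(-14)]
  = (-22)*(-7) - (-4)*(-56) + (-4)*(70) = -350
Dy = 2*[28*(-3) - 2*(-14)] - (-22)*[(-4)*(-3) - 2*(-1)] + (-4)*[(-4)*(-14) - 28*(-1)]
  = 2*(-56) - (-22)*(14) + (-4)*(84) = -140
Dz = 2*[1*(-14) - 28*2] - (-4)*[(-4)*(-14) - 28*(-1)] + (-22)*[(-4)*2 - 1*(-1)]
  = 2*(-70) - (-4)*(84) + (-22)*(-7) = 350
x = Dx/D = -350/70 = -5, y = Dy/D = -140/70 = -2, z = Dz/D = 350/70 = 5
Check eq1: (2)(-5) + (-4)(-2) + (-4)(5) = -22 = -22 ✓
Check eq2: (-4)(-5) + (1)(-2) + (2)(5) = 28 = 28 ✓
Check eq3: (-1)(-5) + (2)(-2) + (-3)(5) = -14 = -14 ✓

x = -5, y = -2, z = 5


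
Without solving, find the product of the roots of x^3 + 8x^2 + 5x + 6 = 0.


By Vieta's formulas for x^3 + bx^2 + cx + d = 0:
  r1 + r2 + r3 = -b/a = -8
  r1*r2 + r1*r3 + r2*r3 = c/a = 5
  r1*r2*r3 = -d/a = -6


Product = -6


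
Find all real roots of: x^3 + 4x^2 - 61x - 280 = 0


Let p(x) = x^3 + 4x^2 - 61x - 280. By the rational root theorem (leading coefficient 1), any rational root is an integer divisor of 280: try ±1, ±2, ... in turn.
Test x = 1: value = -336 ≠ 0.
Test x = -1: value = -216 ≠ 0.
Test x = 2: value = -378 ≠ 0.
Test x = -2: value = -150 ≠ 0.
Test x = 4: value = -396 ≠ 0.
Test x = -4: value = -36 ≠ 0.
Test x = 5: value = -360 ≠ 0.
Test x = -5: value = 0 ✓, so (x + 5) is a factor.
Synthetic division by (x + 5): bring down 1; 1(-5) + 4 = -1; (-1)(-5) - 61 = -56; (-56)(-5) - 280 = 0 → quotient x^2 - x - 56, remainder 0.
Solve the quadratic x^2 - x - 56 = 0: discriminant = (-1)^2 - 4(1)(-56) = 1 + 224 = 225.
sqrt(225) = 15, so x = (1 ± 15)/2: x = 8 or x = -7.

x = -7, x = -5, x = 8


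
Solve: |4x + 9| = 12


An absolute value equation |expr| = 12 gives two cases:
Case 1: 4x + 9 = 12
  4x = 3, so x = 3/4
Case 2: 4x + 9 = -12
  4x = -21, so x = -21/4

x = -21/4, x = 3/4


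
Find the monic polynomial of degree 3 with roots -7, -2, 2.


A monic polynomial with roots -7, -2, 2 is:
p(x) = (x + 7)(x + 2)(x - 2)
After multiplying by (x + 7): x + 7
After multiplying by (x + 2): x^2 + 9x + 14
After multiplying by (x - 2): x^3 + 7x^2 - 4x - 28

x^3 + 7x^2 - 4x - 28


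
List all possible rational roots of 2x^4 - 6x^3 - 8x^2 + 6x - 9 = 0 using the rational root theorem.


Rational root theorem: possible roots are ±p/q where:
  p divides the constant term (-9): p ∈ {1, 3, 9}
  q divides the leading coefficient (2): q ∈ {1, 2}

All possible rational roots: -9, -9/2, -3, -3/2, -1, -1/2, 1/2, 1, 3/2, 3, 9/2, 9

-9, -9/2, -3, -3/2, -1, -1/2, 1/2, 1, 3/2, 3, 9/2, 9


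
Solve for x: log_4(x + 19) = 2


Convert to exponential form: x + 19 = 4^2 = 16
x = 16 - 19 = -3
Check: log_4(-3 + 19) = log_4(16) = log_4(16) = 2 ✓

x = -3


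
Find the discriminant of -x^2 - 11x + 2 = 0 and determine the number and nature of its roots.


For ax^2 + bx + c = 0, discriminant D = b^2 - 4ac
Here a = -1, b = -11, c = 2
D = (-11)^2 - 4(-1)(2) = 121 + 8 = 129

D = 129 > 0 but not a perfect square
The equation has 2 distinct real irrational roots.

Discriminant = 129, 2 distinct real irrational roots


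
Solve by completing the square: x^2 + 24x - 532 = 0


Start: x^2 + 24x - 532 = 0
Move constant: x^2 + 24x = 532
Half of 24 is 12, squared is 144
Add 144 to both sides: x^2 + 24x + 144 = 676
(x + 12)^2 = 676
x + 12 = ±26
x = -12 + 26 = 14 or x = -12 - 26 = -38

x = -38, x = 14


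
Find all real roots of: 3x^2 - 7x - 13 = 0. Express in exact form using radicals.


Using the quadratic formula: x = (-b ± sqrt(b^2 - 4ac)) / (2a)
Here a = 3, b = -7, c = -13
Discriminant = b^2 - 4ac = (-7)^2 - 4(3)(-13) = 49 + 156 = 205
Since discriminant = 205 > 0, there are two real roots.
x = (7 ± sqrt(205)) / 6
Numerically: x ≈ 3.5530 or x ≈ -1.2196

x = (7 + sqrt(205)) / 6 or x = (7 - sqrt(205)) / 6


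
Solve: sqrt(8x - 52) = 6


Square both sides: 8x - 52 = 6^2 = 36
8x = 36 + 52 = 88
x = 11
Check: sqrt(8*11 - 52) = sqrt(36) = 6 ✓

x = 11


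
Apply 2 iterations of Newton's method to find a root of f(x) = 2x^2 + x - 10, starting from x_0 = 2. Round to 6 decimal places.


Newton's method: x_(n+1) = x_n - f(x_n)/f'(x_n)
f(x) = 2x^2 + x - 10
f'(x) = 4x + 1

Iteration 1:
  f(2.000000) = 0.000000
  f'(2.000000) = 9.000000
  x_1 = 2.000000 - (0.000000)/(9.000000) = 2.000000

Iteration 2:
  f(2.000000) = 0.000000
  f'(2.000000) = 9.000000
  x_2 = 2.000000 - (0.000000)/(9.000000) = 2.000000

x_2 = 2.000000


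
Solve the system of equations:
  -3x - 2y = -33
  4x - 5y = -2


Using Cramer's rule:
Determinant D = (-3)(-5) - (4)(-2) = 15 + 8 = 23
Dx = (-33)(-5) - (-2)(-2) = 165 - 4 = 161
Dy = (-3)(-2) - (4)(-33) = 6 + 132 = 138
x = Dx/D = 161/23 = 7
y = Dy/D = 138/23 = 6

x = 7, y = 6


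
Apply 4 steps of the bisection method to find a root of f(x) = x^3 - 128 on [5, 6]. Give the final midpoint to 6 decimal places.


f(x) = x^3 - 128
f(5) = -3 < 0
f(6) = 88 > 0

Step 1: midpoint = (5.000000 + 6.000000)/2 = 5.500000
  f(5.500000) = 38.375000
  f(mid) > 0, so root is in [5.000000, 5.500000]

Step 2: midpoint = (5.000000 + 5.500000)/2 = 5.250000
  f(5.250000) = 16.703125
  f(mid) > 0, so root is in [5.000000, 5.250000]

Step 3: midpoint = (5.000000 + 5.250000)/2 = 5.125000
  f(5.125000) = 6.611328
  f(mid) > 0, so root is in [5.000000, 5.125000]

Step 4: midpoint = (5.000000 + 5.125000)/2 = 5.062500
  f(5.062500) = 1.746338
  f(mid) > 0, so root is in [5.000000, 5.062500]

midpoint = 5.062500


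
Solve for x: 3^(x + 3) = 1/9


Express both sides with the same base.
1/9 = 3^(-2)
Since the bases match, equate exponents: x + 3 = -2
So x = -2 - (3) = -5

x = -5


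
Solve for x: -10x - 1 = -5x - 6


Starting with: -10x - 1 = -5x - 6
Move all x terms to left: (-10 + 5)x = -6 + 1
Simplify: -5x = -5
Divide both sides by -5: x = 1

x = 1


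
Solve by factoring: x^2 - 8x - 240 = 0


We need two numbers that multiply to -240 and add to -8.
Those numbers are -20 and 12 (since (-20) * 12 = -240 and (-20) + 12 = -8).
So x^2 - 8x - 240 = (x - 20)(x + 12) = 0
Setting each factor to zero: x = 20 or x = -12

x = -12, x = 20


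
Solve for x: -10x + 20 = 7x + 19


Starting with: -10x + 20 = 7x + 19
Move all x terms to left: (-10 - 7)x = 19 - 20
Simplify: -17x = -1
Divide both sides by -17: x = 1/17

x = 1/17


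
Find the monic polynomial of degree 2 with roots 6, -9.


A monic polynomial with roots 6, -9 is:
p(x) = (x - 6)(x + 9)
After multiplying by (x - 6): x - 6
After multiplying by (x + 9): x^2 + 3x - 54

x^2 + 3x - 54


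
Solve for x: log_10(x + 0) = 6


Convert to exponential form: x + 0 = 10^6 = 1000000
x = 1000000 - 0 = 1000000
Check: log_10(1000000 + 0) = log_10(1000000) = log_10(1000000) = 6 ✓

x = 1000000


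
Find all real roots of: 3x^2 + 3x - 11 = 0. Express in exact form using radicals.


Using the quadratic formula: x = (-b ± sqrt(b^2 - 4ac)) / (2a)
Here a = 3, b = 3, c = -11
Discriminant = b^2 - 4ac = 3^2 - 4(3)(-11) = 9 + 132 = 141
Since discriminant = 141 > 0, there are two real roots.
x = (-3 ± sqrt(141)) / 6
Numerically: x ≈ 1.4791 or x ≈ -2.4791

x = (-3 + sqrt(141)) / 6 or x = (-3 - sqrt(141)) / 6


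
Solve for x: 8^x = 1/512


Express both sides with the same base.
1/512 = 8^(-3)
Since the bases match: x = -3

x = -3


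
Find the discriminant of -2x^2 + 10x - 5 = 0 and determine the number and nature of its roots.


For ax^2 + bx + c = 0, discriminant D = b^2 - 4ac
Here a = -2, b = 10, c = -5
D = (10)^2 - 4(-2)(-5) = 100 - 40 = 60

D = 60 > 0 but not a perfect square
The equation has 2 distinct real irrational roots.

Discriminant = 60, 2 distinct real irrational roots


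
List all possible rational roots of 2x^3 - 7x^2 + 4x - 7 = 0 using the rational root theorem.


Rational root theorem: possible roots are ±p/q where:
  p divides the constant term (-7): p ∈ {1, 7}
  q divides the leading coefficient (2): q ∈ {1, 2}

All possible rational roots: -7, -7/2, -1, -1/2, 1/2, 1, 7/2, 7

-7, -7/2, -1, -1/2, 1/2, 1, 7/2, 7


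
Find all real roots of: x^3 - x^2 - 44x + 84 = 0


Let p(x) = x^3 - x^2 - 44x + 84. By the rational root theorem (leading coefficient 1), any rational root is an integer divisor of 84: try ±1, ±2, ... in turn.
Test x = 1: value = 40 ≠ 0.
Test x = -1: value = 126 ≠ 0.
Test x = 2: value = 0 ✓, so (x - 2) is a factor.
Synthetic division by (x - 2): bring down 1; 1(2) - 1 = 1; 1(2) - 44 = -42; (-42)(2) + 84 = 0 → quotient x^2 + x - 42, remainder 0.
Solve the quadratic x^2 + x - 42 = 0: discriminant = 1^2 - 4(1)(-42) = 1 + 168 = 169.
sqrt(169) = 13, so x = (-1 ± 13)/2: x = 6 or x = -7.

x = -7, x = 2, x = 6
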